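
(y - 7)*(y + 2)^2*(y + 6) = y^4 + 3*y^3 - 42*y^2 - 172*y - 168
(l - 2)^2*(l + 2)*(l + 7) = l^4 + 5*l^3 - 18*l^2 - 20*l + 56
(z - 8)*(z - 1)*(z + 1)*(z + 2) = z^4 - 6*z^3 - 17*z^2 + 6*z + 16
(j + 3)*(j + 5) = j^2 + 8*j + 15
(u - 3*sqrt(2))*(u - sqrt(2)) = u^2 - 4*sqrt(2)*u + 6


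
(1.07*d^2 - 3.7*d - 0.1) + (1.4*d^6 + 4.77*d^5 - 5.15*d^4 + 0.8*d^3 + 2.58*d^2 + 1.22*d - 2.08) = 1.4*d^6 + 4.77*d^5 - 5.15*d^4 + 0.8*d^3 + 3.65*d^2 - 2.48*d - 2.18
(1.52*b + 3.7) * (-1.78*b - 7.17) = -2.7056*b^2 - 17.4844*b - 26.529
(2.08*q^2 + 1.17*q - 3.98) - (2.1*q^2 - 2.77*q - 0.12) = -0.02*q^2 + 3.94*q - 3.86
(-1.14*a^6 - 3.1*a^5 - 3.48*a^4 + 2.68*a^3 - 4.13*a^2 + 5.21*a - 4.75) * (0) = 0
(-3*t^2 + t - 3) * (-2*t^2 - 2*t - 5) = 6*t^4 + 4*t^3 + 19*t^2 + t + 15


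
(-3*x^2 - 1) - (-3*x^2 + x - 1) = -x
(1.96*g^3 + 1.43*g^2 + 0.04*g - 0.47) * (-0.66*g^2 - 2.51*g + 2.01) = -1.2936*g^5 - 5.8634*g^4 + 0.3239*g^3 + 3.0841*g^2 + 1.2601*g - 0.9447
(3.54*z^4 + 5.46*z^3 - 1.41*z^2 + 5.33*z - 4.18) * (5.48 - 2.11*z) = -7.4694*z^5 + 7.8786*z^4 + 32.8959*z^3 - 18.9731*z^2 + 38.0282*z - 22.9064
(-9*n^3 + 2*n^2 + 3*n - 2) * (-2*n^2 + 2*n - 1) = 18*n^5 - 22*n^4 + 7*n^3 + 8*n^2 - 7*n + 2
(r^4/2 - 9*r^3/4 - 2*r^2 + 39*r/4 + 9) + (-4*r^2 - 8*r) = r^4/2 - 9*r^3/4 - 6*r^2 + 7*r/4 + 9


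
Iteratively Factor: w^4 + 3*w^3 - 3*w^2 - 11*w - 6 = (w + 1)*(w^3 + 2*w^2 - 5*w - 6) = (w + 1)^2*(w^2 + w - 6) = (w + 1)^2*(w + 3)*(w - 2)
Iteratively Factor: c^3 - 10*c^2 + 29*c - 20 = (c - 1)*(c^2 - 9*c + 20) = (c - 5)*(c - 1)*(c - 4)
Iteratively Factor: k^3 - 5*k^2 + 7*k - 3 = (k - 1)*(k^2 - 4*k + 3) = (k - 3)*(k - 1)*(k - 1)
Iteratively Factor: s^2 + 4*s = (s + 4)*(s)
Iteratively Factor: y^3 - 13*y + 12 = (y - 1)*(y^2 + y - 12) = (y - 3)*(y - 1)*(y + 4)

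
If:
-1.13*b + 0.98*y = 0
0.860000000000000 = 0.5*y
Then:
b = 1.49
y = 1.72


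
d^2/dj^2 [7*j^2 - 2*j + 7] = 14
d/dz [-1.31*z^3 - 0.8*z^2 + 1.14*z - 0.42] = -3.93*z^2 - 1.6*z + 1.14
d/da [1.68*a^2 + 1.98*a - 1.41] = 3.36*a + 1.98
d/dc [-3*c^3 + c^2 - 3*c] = -9*c^2 + 2*c - 3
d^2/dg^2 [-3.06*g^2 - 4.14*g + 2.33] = -6.12000000000000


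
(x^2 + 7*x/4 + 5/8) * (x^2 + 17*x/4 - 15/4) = x^4 + 6*x^3 + 69*x^2/16 - 125*x/32 - 75/32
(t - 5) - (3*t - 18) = 13 - 2*t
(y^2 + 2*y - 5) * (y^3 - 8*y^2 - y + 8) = y^5 - 6*y^4 - 22*y^3 + 46*y^2 + 21*y - 40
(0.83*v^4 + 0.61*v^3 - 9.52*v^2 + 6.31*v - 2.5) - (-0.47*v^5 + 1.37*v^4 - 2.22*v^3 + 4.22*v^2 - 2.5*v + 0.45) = 0.47*v^5 - 0.54*v^4 + 2.83*v^3 - 13.74*v^2 + 8.81*v - 2.95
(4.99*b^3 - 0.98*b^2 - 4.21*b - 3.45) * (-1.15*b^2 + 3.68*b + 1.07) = -5.7385*b^5 + 19.4902*b^4 + 6.5744*b^3 - 12.5739*b^2 - 17.2007*b - 3.6915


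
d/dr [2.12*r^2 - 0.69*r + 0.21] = 4.24*r - 0.69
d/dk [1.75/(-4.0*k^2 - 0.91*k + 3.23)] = (14.0*k + 1.5925)/(4.0*k^2 + 0.91*k - 3.23)^2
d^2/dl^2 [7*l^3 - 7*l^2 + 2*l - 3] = 42*l - 14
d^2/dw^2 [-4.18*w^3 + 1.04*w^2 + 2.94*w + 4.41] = 2.08 - 25.08*w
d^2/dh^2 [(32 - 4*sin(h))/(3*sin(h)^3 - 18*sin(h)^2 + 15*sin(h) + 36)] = 8*(2*sin(h)^6 - 47*sin(h)^5 + 316*sin(h)^4 - 929*sin(h)^3 + 1522*sin(h)^2 - 1748*sin(h) + 836)/(3*(sin(h) - 4)^3*(sin(h) - 3)^3*(sin(h) + 1)^2)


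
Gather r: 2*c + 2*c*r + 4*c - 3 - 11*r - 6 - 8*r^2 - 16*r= 6*c - 8*r^2 + r*(2*c - 27) - 9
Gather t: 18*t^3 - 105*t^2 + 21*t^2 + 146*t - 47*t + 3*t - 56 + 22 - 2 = 18*t^3 - 84*t^2 + 102*t - 36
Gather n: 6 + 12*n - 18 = 12*n - 12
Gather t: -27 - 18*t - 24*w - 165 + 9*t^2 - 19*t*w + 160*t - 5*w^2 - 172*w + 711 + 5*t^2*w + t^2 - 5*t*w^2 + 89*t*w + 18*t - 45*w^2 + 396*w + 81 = t^2*(5*w + 10) + t*(-5*w^2 + 70*w + 160) - 50*w^2 + 200*w + 600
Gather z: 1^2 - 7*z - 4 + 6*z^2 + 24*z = 6*z^2 + 17*z - 3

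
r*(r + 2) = r^2 + 2*r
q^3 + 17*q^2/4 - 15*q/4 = q*(q - 3/4)*(q + 5)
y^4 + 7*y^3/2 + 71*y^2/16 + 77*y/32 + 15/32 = (y + 1/2)*(y + 3/4)*(y + 1)*(y + 5/4)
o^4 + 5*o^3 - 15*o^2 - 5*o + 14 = (o - 2)*(o - 1)*(o + 1)*(o + 7)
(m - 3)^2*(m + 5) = m^3 - m^2 - 21*m + 45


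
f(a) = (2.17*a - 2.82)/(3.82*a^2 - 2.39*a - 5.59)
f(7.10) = 0.07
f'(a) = (2.39 - 7.64*a)*(2.17*a - 2.82)/(3.82*a^2 - 2.39*a - 5.59)^2 + 2.17/(3.82*a^2 - 2.39*a - 5.59)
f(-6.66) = -0.10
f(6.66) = 0.08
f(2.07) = 0.29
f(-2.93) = -0.27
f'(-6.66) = -0.02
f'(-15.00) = -0.00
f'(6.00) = -0.01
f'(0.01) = -0.59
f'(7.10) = -0.01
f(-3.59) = -0.20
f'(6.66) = -0.01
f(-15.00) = -0.04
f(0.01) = 0.50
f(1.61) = 1.45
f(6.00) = 0.09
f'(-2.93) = -0.13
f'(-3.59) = -0.07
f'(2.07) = -0.29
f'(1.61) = -26.34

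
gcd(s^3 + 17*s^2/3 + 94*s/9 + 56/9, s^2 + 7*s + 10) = s + 2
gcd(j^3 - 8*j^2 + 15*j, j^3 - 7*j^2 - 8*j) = j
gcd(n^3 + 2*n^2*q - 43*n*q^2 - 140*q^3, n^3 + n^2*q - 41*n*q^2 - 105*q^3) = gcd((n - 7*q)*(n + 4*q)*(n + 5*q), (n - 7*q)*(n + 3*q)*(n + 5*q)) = -n^2 + 2*n*q + 35*q^2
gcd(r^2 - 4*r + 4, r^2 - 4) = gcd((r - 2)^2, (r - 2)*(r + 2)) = r - 2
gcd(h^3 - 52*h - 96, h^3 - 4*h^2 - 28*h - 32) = h^2 - 6*h - 16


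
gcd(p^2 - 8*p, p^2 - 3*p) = p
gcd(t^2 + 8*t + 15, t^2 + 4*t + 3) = t + 3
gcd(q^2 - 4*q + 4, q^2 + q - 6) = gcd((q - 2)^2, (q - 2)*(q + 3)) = q - 2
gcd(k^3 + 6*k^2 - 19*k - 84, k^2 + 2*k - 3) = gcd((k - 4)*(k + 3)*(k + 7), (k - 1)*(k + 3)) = k + 3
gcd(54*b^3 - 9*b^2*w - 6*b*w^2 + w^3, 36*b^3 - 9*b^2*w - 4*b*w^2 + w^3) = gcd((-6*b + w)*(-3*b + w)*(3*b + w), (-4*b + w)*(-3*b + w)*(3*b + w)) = -9*b^2 + w^2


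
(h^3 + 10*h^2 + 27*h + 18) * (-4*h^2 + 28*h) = -4*h^5 - 12*h^4 + 172*h^3 + 684*h^2 + 504*h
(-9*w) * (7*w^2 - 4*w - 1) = -63*w^3 + 36*w^2 + 9*w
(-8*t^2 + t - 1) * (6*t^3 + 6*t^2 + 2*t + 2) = -48*t^5 - 42*t^4 - 16*t^3 - 20*t^2 - 2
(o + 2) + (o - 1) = 2*o + 1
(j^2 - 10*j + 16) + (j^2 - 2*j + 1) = 2*j^2 - 12*j + 17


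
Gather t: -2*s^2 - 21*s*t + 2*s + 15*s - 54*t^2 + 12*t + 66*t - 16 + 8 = -2*s^2 + 17*s - 54*t^2 + t*(78 - 21*s) - 8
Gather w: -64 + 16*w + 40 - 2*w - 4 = 14*w - 28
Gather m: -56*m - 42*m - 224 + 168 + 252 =196 - 98*m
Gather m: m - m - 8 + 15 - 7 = 0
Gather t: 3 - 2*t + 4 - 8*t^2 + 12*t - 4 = -8*t^2 + 10*t + 3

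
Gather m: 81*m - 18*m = 63*m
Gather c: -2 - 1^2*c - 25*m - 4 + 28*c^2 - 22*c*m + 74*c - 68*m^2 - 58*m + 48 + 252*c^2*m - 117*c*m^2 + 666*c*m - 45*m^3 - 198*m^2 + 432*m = c^2*(252*m + 28) + c*(-117*m^2 + 644*m + 73) - 45*m^3 - 266*m^2 + 349*m + 42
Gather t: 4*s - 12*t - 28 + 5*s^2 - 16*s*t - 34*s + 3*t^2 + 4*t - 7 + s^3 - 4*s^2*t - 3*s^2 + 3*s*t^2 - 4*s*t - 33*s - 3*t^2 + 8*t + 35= s^3 + 2*s^2 + 3*s*t^2 - 63*s + t*(-4*s^2 - 20*s)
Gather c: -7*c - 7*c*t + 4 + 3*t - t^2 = c*(-7*t - 7) - t^2 + 3*t + 4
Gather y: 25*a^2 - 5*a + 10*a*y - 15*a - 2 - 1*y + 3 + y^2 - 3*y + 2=25*a^2 - 20*a + y^2 + y*(10*a - 4) + 3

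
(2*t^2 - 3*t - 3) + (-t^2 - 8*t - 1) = t^2 - 11*t - 4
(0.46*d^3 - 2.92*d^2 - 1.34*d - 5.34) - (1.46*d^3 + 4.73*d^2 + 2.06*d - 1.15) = -1.0*d^3 - 7.65*d^2 - 3.4*d - 4.19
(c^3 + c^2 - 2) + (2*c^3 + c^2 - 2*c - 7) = 3*c^3 + 2*c^2 - 2*c - 9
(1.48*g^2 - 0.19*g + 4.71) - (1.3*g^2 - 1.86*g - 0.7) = 0.18*g^2 + 1.67*g + 5.41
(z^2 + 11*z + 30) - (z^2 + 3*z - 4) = 8*z + 34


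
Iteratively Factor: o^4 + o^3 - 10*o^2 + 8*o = (o - 1)*(o^3 + 2*o^2 - 8*o) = o*(o - 1)*(o^2 + 2*o - 8) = o*(o - 1)*(o + 4)*(o - 2)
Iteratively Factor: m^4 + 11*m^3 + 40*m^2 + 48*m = (m)*(m^3 + 11*m^2 + 40*m + 48) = m*(m + 4)*(m^2 + 7*m + 12) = m*(m + 3)*(m + 4)*(m + 4)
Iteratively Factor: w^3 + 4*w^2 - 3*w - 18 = (w - 2)*(w^2 + 6*w + 9) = (w - 2)*(w + 3)*(w + 3)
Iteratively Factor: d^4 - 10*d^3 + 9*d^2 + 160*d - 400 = (d + 4)*(d^3 - 14*d^2 + 65*d - 100) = (d - 5)*(d + 4)*(d^2 - 9*d + 20) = (d - 5)^2*(d + 4)*(d - 4)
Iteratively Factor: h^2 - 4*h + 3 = (h - 1)*(h - 3)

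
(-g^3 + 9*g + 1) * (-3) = 3*g^3 - 27*g - 3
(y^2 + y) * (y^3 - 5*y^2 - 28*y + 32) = y^5 - 4*y^4 - 33*y^3 + 4*y^2 + 32*y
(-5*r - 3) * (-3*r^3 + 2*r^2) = 15*r^4 - r^3 - 6*r^2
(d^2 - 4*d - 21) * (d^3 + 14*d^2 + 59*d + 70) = d^5 + 10*d^4 - 18*d^3 - 460*d^2 - 1519*d - 1470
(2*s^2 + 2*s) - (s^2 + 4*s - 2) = s^2 - 2*s + 2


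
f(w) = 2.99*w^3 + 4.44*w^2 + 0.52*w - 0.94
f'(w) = 8.97*w^2 + 8.88*w + 0.52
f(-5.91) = -466.14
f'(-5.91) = 261.34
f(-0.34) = -0.72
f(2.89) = 109.82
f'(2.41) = 74.02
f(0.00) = -0.94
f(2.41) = 67.95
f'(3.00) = 107.89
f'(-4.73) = 159.20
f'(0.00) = 0.52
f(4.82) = 439.54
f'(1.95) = 51.94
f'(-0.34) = -1.46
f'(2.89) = 101.10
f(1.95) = 39.13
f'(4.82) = 251.72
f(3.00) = 121.31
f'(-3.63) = 86.48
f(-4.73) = -220.48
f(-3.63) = -87.34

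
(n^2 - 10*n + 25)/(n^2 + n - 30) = (n - 5)/(n + 6)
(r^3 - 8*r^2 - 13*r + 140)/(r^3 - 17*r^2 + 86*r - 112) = (r^2 - r - 20)/(r^2 - 10*r + 16)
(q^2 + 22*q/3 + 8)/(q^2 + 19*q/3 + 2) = (3*q + 4)/(3*q + 1)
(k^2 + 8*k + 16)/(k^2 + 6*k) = (k^2 + 8*k + 16)/(k*(k + 6))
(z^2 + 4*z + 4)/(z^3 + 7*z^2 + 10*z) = (z + 2)/(z*(z + 5))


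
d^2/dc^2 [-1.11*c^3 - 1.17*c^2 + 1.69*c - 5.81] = -6.66*c - 2.34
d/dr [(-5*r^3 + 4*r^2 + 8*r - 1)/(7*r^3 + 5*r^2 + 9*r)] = (-53*r^4 - 202*r^3 + 17*r^2 + 10*r + 9)/(r^2*(49*r^4 + 70*r^3 + 151*r^2 + 90*r + 81))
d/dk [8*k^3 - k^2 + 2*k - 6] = 24*k^2 - 2*k + 2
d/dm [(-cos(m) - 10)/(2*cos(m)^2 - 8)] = (sin(m)^2 - 20*cos(m) - 5)*sin(m)/(2*(cos(m)^2 - 4)^2)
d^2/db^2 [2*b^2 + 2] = 4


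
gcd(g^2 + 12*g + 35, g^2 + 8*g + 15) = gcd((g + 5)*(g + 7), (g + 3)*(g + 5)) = g + 5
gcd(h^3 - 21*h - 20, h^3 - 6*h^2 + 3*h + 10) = h^2 - 4*h - 5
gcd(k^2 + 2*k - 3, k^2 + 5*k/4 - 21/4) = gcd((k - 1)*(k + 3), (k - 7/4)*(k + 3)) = k + 3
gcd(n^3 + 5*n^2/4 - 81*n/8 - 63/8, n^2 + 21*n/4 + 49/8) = n + 7/2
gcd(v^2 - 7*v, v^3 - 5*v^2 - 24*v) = v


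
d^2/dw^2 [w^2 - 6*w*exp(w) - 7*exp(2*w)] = -6*w*exp(w) - 28*exp(2*w) - 12*exp(w) + 2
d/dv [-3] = 0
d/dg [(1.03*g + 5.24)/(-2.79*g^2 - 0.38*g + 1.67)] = (2.8737*g^2 + 29.2392*g + 3.7113)/(7.7841*g^4 + 2.1204*g^3 - 9.1742*g^2 - 1.2692*g + 2.7889)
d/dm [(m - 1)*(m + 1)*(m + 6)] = 3*m^2 + 12*m - 1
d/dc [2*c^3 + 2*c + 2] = 6*c^2 + 2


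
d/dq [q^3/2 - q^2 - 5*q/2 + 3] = 3*q^2/2 - 2*q - 5/2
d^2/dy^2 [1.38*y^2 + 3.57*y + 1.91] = 2.76000000000000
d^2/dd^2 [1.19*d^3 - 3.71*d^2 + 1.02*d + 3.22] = 7.14*d - 7.42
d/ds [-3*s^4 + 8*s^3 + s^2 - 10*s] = -12*s^3 + 24*s^2 + 2*s - 10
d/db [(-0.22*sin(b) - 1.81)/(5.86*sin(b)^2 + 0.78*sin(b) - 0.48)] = (1.2892*sin(b)^2 + 21.2132*sin(b) + 1.5174)*cos(b)/(34.3396*sin(b)^4 + 9.1416*sin(b)^3 - 5.0172*sin(b)^2 - 0.7488*sin(b) + 0.2304)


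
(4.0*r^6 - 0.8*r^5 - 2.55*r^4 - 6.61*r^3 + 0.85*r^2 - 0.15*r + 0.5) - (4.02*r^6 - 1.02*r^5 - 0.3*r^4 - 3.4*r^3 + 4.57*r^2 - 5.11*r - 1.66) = -0.0199999999999996*r^6 + 0.22*r^5 - 2.25*r^4 - 3.21*r^3 - 3.72*r^2 + 4.96*r + 2.16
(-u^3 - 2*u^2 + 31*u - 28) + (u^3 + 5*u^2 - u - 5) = 3*u^2 + 30*u - 33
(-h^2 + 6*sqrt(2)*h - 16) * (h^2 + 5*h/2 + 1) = -h^4 - 5*h^3/2 + 6*sqrt(2)*h^3 - 17*h^2 + 15*sqrt(2)*h^2 - 40*h + 6*sqrt(2)*h - 16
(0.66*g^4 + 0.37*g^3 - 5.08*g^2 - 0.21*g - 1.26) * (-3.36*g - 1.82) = -2.2176*g^5 - 2.4444*g^4 + 16.3954*g^3 + 9.9512*g^2 + 4.6158*g + 2.2932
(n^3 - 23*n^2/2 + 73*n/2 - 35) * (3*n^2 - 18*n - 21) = 3*n^5 - 105*n^4/2 + 591*n^3/2 - 1041*n^2/2 - 273*n/2 + 735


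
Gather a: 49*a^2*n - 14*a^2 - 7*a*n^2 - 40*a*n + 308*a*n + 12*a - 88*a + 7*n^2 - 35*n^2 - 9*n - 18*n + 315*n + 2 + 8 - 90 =a^2*(49*n - 14) + a*(-7*n^2 + 268*n - 76) - 28*n^2 + 288*n - 80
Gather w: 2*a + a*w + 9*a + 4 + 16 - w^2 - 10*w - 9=11*a - w^2 + w*(a - 10) + 11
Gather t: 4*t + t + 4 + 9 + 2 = 5*t + 15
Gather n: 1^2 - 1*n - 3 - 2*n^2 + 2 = -2*n^2 - n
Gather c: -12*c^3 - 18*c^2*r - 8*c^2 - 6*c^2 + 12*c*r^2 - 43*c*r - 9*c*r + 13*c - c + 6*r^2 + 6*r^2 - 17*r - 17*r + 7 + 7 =-12*c^3 + c^2*(-18*r - 14) + c*(12*r^2 - 52*r + 12) + 12*r^2 - 34*r + 14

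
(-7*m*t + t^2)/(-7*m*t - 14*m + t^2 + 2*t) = t/(t + 2)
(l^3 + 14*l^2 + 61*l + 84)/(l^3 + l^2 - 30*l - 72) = (l + 7)/(l - 6)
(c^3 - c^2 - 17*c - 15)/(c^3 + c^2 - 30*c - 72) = (c^2 - 4*c - 5)/(c^2 - 2*c - 24)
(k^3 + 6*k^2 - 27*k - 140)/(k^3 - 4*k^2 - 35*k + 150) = (k^2 + 11*k + 28)/(k^2 + k - 30)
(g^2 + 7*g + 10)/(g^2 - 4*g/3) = 3*(g^2 + 7*g + 10)/(g*(3*g - 4))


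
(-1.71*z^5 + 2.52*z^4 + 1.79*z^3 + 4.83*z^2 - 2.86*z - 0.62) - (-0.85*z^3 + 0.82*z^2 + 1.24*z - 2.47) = -1.71*z^5 + 2.52*z^4 + 2.64*z^3 + 4.01*z^2 - 4.1*z + 1.85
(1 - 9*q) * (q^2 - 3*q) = -9*q^3 + 28*q^2 - 3*q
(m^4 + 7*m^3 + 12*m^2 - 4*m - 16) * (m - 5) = m^5 + 2*m^4 - 23*m^3 - 64*m^2 + 4*m + 80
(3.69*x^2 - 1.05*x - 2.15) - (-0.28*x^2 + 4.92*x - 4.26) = 3.97*x^2 - 5.97*x + 2.11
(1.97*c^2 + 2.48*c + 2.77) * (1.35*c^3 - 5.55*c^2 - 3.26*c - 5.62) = 2.6595*c^5 - 7.5855*c^4 - 16.4467*c^3 - 34.5297*c^2 - 22.9678*c - 15.5674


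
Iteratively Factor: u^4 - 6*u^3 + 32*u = (u)*(u^3 - 6*u^2 + 32) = u*(u - 4)*(u^2 - 2*u - 8) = u*(u - 4)*(u + 2)*(u - 4)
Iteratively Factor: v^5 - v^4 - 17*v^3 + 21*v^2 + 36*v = (v + 4)*(v^4 - 5*v^3 + 3*v^2 + 9*v) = (v + 1)*(v + 4)*(v^3 - 6*v^2 + 9*v) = v*(v + 1)*(v + 4)*(v^2 - 6*v + 9) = v*(v - 3)*(v + 1)*(v + 4)*(v - 3)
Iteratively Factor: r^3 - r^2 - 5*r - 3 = (r - 3)*(r^2 + 2*r + 1) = (r - 3)*(r + 1)*(r + 1)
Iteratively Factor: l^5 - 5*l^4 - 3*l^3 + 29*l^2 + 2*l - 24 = (l - 1)*(l^4 - 4*l^3 - 7*l^2 + 22*l + 24) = (l - 4)*(l - 1)*(l^3 - 7*l - 6) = (l - 4)*(l - 1)*(l + 1)*(l^2 - l - 6) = (l - 4)*(l - 3)*(l - 1)*(l + 1)*(l + 2)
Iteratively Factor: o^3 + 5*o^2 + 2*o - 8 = (o - 1)*(o^2 + 6*o + 8) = (o - 1)*(o + 2)*(o + 4)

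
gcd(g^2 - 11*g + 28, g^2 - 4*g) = g - 4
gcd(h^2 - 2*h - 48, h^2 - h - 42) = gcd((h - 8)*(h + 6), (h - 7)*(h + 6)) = h + 6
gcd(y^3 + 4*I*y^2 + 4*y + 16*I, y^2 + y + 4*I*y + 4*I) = y + 4*I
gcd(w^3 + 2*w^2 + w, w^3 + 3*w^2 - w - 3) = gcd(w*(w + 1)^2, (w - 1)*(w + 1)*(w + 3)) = w + 1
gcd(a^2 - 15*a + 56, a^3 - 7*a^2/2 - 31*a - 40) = a - 8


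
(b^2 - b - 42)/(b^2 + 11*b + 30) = (b - 7)/(b + 5)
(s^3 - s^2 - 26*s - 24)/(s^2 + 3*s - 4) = (s^2 - 5*s - 6)/(s - 1)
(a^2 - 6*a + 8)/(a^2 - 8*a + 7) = (a^2 - 6*a + 8)/(a^2 - 8*a + 7)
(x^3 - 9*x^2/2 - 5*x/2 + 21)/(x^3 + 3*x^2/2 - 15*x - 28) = (2*x^2 - 13*x + 21)/(2*x^2 - x - 28)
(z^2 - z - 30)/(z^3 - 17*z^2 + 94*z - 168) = (z + 5)/(z^2 - 11*z + 28)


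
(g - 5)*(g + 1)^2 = g^3 - 3*g^2 - 9*g - 5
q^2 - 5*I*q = q*(q - 5*I)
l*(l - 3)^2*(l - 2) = l^4 - 8*l^3 + 21*l^2 - 18*l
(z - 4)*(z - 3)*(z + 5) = z^3 - 2*z^2 - 23*z + 60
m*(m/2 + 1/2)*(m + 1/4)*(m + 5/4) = m^4/2 + 5*m^3/4 + 29*m^2/32 + 5*m/32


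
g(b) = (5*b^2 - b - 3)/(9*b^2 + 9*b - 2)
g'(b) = (-18*b - 9)*(5*b^2 - b - 3)/(9*b^2 + 9*b - 2)^2 + (10*b - 1)/(9*b^2 + 9*b - 2) = (54*b^2 + 34*b + 29)/(81*b^4 + 162*b^3 + 45*b^2 - 36*b + 4)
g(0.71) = -0.13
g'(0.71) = 1.01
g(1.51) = 0.21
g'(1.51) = 0.20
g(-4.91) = 0.72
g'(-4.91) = 0.04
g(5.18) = 0.44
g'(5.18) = 0.02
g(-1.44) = 2.38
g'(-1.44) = 6.71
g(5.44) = 0.45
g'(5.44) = 0.02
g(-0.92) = -0.81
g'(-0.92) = 6.13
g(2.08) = 0.30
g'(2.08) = 0.11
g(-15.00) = 0.60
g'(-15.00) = 0.00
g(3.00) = 0.37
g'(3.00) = 0.05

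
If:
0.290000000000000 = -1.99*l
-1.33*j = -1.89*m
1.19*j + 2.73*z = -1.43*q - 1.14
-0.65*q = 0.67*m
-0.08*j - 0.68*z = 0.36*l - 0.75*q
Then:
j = 0.57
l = -0.15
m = 0.40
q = -0.42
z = -0.45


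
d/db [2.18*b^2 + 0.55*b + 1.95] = 4.36*b + 0.55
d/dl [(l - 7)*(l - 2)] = 2*l - 9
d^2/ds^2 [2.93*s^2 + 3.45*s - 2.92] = 5.86000000000000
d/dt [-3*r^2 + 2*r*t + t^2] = 2*r + 2*t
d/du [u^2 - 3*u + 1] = 2*u - 3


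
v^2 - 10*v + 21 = (v - 7)*(v - 3)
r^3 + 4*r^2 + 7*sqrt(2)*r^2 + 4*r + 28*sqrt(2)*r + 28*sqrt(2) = (r + 2)^2*(r + 7*sqrt(2))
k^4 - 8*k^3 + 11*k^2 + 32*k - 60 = (k - 5)*(k - 3)*(k - 2)*(k + 2)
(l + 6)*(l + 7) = l^2 + 13*l + 42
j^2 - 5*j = j*(j - 5)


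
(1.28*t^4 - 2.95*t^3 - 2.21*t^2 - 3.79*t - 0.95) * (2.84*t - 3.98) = 3.6352*t^5 - 13.4724*t^4 + 5.4646*t^3 - 1.9678*t^2 + 12.3862*t + 3.781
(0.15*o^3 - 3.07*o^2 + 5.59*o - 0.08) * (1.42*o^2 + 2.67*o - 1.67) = 0.213*o^5 - 3.9589*o^4 - 0.5096*o^3 + 19.9386*o^2 - 9.5489*o + 0.1336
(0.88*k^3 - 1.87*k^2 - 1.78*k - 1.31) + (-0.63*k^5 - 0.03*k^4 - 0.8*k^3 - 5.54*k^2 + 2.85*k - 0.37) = -0.63*k^5 - 0.03*k^4 + 0.08*k^3 - 7.41*k^2 + 1.07*k - 1.68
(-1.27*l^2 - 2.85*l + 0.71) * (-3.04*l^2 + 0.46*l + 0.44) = 3.8608*l^4 + 8.0798*l^3 - 4.0282*l^2 - 0.9274*l + 0.3124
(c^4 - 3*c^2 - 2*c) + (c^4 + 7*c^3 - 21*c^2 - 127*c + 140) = 2*c^4 + 7*c^3 - 24*c^2 - 129*c + 140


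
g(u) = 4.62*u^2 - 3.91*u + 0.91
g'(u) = 9.24*u - 3.91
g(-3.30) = 64.12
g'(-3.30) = -34.40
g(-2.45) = 38.22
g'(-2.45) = -26.55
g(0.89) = 1.09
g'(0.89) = 4.31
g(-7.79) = 311.73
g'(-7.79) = -75.89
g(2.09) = 12.92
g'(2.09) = 15.40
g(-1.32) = 14.12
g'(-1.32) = -16.11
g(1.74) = 8.09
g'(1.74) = 12.17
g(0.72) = 0.49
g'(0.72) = 2.74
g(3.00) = 30.76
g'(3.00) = 23.81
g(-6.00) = 190.69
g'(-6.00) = -59.35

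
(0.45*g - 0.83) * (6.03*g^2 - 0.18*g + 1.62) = 2.7135*g^3 - 5.0859*g^2 + 0.8784*g - 1.3446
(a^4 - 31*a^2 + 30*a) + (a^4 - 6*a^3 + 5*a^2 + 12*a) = 2*a^4 - 6*a^3 - 26*a^2 + 42*a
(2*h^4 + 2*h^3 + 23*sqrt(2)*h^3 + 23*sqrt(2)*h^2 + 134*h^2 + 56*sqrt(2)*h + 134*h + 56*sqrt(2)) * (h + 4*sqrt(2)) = 2*h^5 + 2*h^4 + 31*sqrt(2)*h^4 + 31*sqrt(2)*h^3 + 318*h^3 + 318*h^2 + 592*sqrt(2)*h^2 + 448*h + 592*sqrt(2)*h + 448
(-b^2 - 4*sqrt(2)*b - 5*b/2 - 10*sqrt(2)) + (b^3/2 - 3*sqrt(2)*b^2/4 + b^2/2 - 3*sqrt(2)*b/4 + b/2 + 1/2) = b^3/2 - 3*sqrt(2)*b^2/4 - b^2/2 - 19*sqrt(2)*b/4 - 2*b - 10*sqrt(2) + 1/2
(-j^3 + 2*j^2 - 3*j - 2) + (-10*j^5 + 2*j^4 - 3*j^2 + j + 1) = -10*j^5 + 2*j^4 - j^3 - j^2 - 2*j - 1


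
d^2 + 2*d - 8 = (d - 2)*(d + 4)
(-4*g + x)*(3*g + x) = -12*g^2 - g*x + x^2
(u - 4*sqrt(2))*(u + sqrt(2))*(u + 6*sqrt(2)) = u^3 + 3*sqrt(2)*u^2 - 44*u - 48*sqrt(2)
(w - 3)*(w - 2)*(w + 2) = w^3 - 3*w^2 - 4*w + 12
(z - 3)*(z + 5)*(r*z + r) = r*z^3 + 3*r*z^2 - 13*r*z - 15*r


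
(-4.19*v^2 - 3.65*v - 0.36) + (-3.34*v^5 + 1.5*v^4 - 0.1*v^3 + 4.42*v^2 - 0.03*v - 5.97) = -3.34*v^5 + 1.5*v^4 - 0.1*v^3 + 0.23*v^2 - 3.68*v - 6.33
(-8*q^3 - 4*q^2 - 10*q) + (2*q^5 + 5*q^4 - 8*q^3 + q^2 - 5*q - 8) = 2*q^5 + 5*q^4 - 16*q^3 - 3*q^2 - 15*q - 8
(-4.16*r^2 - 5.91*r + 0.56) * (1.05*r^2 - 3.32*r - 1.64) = -4.368*r^4 + 7.6057*r^3 + 27.0316*r^2 + 7.8332*r - 0.9184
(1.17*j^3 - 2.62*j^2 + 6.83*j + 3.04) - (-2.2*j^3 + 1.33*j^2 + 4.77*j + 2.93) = 3.37*j^3 - 3.95*j^2 + 2.06*j + 0.11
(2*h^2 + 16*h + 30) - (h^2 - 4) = h^2 + 16*h + 34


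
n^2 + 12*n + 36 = (n + 6)^2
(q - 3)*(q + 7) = q^2 + 4*q - 21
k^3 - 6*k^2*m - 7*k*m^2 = k*(k - 7*m)*(k + m)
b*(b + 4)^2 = b^3 + 8*b^2 + 16*b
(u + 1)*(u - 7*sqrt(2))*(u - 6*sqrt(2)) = u^3 - 13*sqrt(2)*u^2 + u^2 - 13*sqrt(2)*u + 84*u + 84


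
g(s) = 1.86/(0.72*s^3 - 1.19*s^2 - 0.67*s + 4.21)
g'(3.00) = -0.18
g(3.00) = 0.17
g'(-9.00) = -0.00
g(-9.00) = -0.00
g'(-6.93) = -0.00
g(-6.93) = -0.01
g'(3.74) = -0.07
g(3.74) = 0.08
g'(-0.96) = -0.69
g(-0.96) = 0.60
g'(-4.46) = -0.02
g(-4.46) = -0.02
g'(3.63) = -0.08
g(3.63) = 0.09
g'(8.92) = -0.00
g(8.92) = 0.00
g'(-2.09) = -0.67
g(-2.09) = -0.30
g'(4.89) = -0.02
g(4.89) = 0.03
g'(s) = 1.86*(-2.16*s^2 + 2.38*s + 0.67)/(0.72*s^3 - 1.19*s^2 - 0.67*s + 4.21)^2 = (-4.0176*s^2 + 4.4268*s + 1.2462)/(0.72*s^3 - 1.19*s^2 - 0.67*s + 4.21)^2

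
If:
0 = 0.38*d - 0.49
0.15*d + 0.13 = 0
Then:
No Solution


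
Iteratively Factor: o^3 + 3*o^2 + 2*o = (o + 2)*(o^2 + o) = o*(o + 2)*(o + 1)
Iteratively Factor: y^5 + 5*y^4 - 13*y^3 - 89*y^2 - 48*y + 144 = (y + 3)*(y^4 + 2*y^3 - 19*y^2 - 32*y + 48) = (y - 4)*(y + 3)*(y^3 + 6*y^2 + 5*y - 12) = (y - 4)*(y + 3)^2*(y^2 + 3*y - 4) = (y - 4)*(y + 3)^2*(y + 4)*(y - 1)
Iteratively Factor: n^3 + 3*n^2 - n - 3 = (n + 3)*(n^2 - 1) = (n + 1)*(n + 3)*(n - 1)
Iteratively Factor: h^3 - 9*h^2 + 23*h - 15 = (h - 3)*(h^2 - 6*h + 5) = (h - 5)*(h - 3)*(h - 1)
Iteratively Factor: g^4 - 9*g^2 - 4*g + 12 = (g - 3)*(g^3 + 3*g^2 - 4) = (g - 3)*(g + 2)*(g^2 + g - 2) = (g - 3)*(g + 2)^2*(g - 1)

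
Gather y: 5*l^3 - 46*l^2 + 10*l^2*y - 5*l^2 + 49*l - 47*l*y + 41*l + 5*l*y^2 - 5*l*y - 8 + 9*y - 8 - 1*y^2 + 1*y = 5*l^3 - 51*l^2 + 90*l + y^2*(5*l - 1) + y*(10*l^2 - 52*l + 10) - 16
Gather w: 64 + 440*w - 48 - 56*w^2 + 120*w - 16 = -56*w^2 + 560*w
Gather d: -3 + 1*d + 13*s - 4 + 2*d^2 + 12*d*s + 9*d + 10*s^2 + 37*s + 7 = 2*d^2 + d*(12*s + 10) + 10*s^2 + 50*s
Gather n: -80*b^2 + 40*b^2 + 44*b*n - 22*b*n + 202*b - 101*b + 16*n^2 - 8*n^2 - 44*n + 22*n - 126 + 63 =-40*b^2 + 101*b + 8*n^2 + n*(22*b - 22) - 63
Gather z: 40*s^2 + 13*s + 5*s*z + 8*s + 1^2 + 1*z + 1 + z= 40*s^2 + 21*s + z*(5*s + 2) + 2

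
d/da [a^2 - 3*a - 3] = 2*a - 3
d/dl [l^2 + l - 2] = 2*l + 1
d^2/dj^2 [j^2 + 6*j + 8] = 2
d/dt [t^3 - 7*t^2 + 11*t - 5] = 3*t^2 - 14*t + 11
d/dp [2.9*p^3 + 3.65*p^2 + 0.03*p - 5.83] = 8.7*p^2 + 7.3*p + 0.03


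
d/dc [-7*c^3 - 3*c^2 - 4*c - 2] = -21*c^2 - 6*c - 4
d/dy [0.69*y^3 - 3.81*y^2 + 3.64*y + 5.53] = 2.07*y^2 - 7.62*y + 3.64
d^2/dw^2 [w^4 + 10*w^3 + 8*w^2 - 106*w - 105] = 12*w^2 + 60*w + 16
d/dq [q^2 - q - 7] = 2*q - 1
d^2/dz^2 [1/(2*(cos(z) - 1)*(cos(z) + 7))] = (-2*sin(z)^4 + 33*sin(z)^2 - 39*cos(z)/4 - 9*cos(3*z)/4 + 12)/((cos(z) - 1)^3*(cos(z) + 7)^3)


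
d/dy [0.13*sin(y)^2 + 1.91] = 0.13*sin(2*y)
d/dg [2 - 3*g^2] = -6*g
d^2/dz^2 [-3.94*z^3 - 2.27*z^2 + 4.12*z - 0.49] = -23.64*z - 4.54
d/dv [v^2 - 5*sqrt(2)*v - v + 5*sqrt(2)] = 2*v - 5*sqrt(2) - 1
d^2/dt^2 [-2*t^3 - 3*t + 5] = -12*t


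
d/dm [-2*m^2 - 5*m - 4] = -4*m - 5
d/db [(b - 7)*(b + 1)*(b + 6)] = 3*b^2 - 43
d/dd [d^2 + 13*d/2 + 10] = 2*d + 13/2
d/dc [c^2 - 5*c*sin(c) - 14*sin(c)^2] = -5*c*cos(c) + 2*c - 5*sin(c) - 14*sin(2*c)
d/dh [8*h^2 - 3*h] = 16*h - 3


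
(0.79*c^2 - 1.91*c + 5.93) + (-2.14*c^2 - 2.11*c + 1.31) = -1.35*c^2 - 4.02*c + 7.24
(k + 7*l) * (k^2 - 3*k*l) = k^3 + 4*k^2*l - 21*k*l^2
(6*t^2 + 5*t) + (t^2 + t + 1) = 7*t^2 + 6*t + 1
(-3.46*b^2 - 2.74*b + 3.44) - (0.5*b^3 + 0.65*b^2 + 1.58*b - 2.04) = -0.5*b^3 - 4.11*b^2 - 4.32*b + 5.48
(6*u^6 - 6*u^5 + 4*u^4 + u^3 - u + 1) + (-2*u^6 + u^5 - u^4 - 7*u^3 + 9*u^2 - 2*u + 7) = 4*u^6 - 5*u^5 + 3*u^4 - 6*u^3 + 9*u^2 - 3*u + 8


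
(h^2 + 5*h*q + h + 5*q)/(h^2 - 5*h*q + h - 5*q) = (-h - 5*q)/(-h + 5*q)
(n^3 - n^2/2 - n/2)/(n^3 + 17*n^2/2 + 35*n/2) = (2*n^2 - n - 1)/(2*n^2 + 17*n + 35)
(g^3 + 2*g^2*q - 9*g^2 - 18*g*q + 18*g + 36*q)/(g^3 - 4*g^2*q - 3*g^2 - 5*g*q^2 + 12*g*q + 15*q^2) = (-g^2 - 2*g*q + 6*g + 12*q)/(-g^2 + 4*g*q + 5*q^2)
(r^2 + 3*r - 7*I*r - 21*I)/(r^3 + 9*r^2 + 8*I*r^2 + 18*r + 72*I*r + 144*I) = (r - 7*I)/(r^2 + r*(6 + 8*I) + 48*I)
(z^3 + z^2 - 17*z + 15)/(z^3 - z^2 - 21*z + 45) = (z - 1)/(z - 3)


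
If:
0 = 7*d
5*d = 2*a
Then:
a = 0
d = 0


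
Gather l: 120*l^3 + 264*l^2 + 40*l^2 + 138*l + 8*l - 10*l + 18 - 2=120*l^3 + 304*l^2 + 136*l + 16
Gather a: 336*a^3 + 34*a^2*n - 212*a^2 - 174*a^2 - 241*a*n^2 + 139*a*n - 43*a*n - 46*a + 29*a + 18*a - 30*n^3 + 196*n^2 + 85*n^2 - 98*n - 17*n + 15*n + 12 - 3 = 336*a^3 + a^2*(34*n - 386) + a*(-241*n^2 + 96*n + 1) - 30*n^3 + 281*n^2 - 100*n + 9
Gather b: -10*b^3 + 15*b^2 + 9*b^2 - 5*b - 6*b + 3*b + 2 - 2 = -10*b^3 + 24*b^2 - 8*b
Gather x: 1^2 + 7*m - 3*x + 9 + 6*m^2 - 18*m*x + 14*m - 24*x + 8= 6*m^2 + 21*m + x*(-18*m - 27) + 18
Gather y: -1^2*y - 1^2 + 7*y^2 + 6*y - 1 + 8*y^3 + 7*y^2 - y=8*y^3 + 14*y^2 + 4*y - 2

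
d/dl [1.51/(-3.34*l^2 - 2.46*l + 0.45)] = (10.0868*l + 3.7146)/(3.34*l^2 + 2.46*l - 0.45)^2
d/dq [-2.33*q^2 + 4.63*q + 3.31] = 4.63 - 4.66*q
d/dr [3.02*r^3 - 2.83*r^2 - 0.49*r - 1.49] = 9.06*r^2 - 5.66*r - 0.49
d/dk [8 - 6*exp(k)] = -6*exp(k)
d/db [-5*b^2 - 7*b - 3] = -10*b - 7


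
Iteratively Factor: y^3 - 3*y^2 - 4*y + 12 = (y + 2)*(y^2 - 5*y + 6) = (y - 2)*(y + 2)*(y - 3)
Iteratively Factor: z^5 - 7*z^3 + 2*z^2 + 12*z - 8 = (z - 2)*(z^4 + 2*z^3 - 3*z^2 - 4*z + 4) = (z - 2)*(z - 1)*(z^3 + 3*z^2 - 4) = (z - 2)*(z - 1)^2*(z^2 + 4*z + 4) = (z - 2)*(z - 1)^2*(z + 2)*(z + 2)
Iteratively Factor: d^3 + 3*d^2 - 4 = (d + 2)*(d^2 + d - 2) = (d - 1)*(d + 2)*(d + 2)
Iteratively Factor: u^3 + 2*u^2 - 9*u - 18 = (u + 3)*(u^2 - u - 6) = (u + 2)*(u + 3)*(u - 3)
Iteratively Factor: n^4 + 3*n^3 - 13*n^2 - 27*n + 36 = (n + 3)*(n^3 - 13*n + 12) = (n + 3)*(n + 4)*(n^2 - 4*n + 3) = (n - 1)*(n + 3)*(n + 4)*(n - 3)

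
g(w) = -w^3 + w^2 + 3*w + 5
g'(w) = -3*w^2 + 2*w + 3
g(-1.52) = 6.26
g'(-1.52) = -6.97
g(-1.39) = 5.45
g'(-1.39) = -5.58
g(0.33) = 6.06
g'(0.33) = 3.33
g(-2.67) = 23.15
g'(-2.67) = -23.73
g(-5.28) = 164.24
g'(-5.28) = -91.20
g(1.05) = 8.09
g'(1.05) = 1.79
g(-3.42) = 46.44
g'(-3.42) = -38.93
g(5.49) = -113.86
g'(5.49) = -76.44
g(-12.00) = 1841.00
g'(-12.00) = -453.00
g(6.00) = -157.00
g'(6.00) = -93.00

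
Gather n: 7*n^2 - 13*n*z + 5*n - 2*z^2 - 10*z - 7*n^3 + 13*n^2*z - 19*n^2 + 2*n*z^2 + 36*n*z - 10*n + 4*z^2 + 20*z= -7*n^3 + n^2*(13*z - 12) + n*(2*z^2 + 23*z - 5) + 2*z^2 + 10*z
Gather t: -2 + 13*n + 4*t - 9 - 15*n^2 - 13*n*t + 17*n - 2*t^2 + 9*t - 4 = -15*n^2 + 30*n - 2*t^2 + t*(13 - 13*n) - 15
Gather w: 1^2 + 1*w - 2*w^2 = -2*w^2 + w + 1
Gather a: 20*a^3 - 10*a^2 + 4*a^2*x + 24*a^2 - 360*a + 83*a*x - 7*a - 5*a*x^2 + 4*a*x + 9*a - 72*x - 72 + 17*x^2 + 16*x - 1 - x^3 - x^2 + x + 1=20*a^3 + a^2*(4*x + 14) + a*(-5*x^2 + 87*x - 358) - x^3 + 16*x^2 - 55*x - 72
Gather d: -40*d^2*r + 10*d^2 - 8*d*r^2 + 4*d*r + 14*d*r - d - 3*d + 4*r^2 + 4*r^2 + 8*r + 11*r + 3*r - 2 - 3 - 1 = d^2*(10 - 40*r) + d*(-8*r^2 + 18*r - 4) + 8*r^2 + 22*r - 6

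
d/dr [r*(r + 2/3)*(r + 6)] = 3*r^2 + 40*r/3 + 4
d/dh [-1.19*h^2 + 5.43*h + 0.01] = 5.43 - 2.38*h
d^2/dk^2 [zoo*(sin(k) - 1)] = zoo*sin(k)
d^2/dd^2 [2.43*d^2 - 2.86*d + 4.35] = 4.86000000000000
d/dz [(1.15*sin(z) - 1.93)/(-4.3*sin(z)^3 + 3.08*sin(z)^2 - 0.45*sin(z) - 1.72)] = (9.89*sin(z)^3 - 28.439*sin(z)^2 + 11.8888*sin(z) - 2.8465)*cos(z)/(18.49*sin(z)^6 - 26.488*sin(z)^5 + 13.3564*sin(z)^4 + 12.02*sin(z)^3 - 10.3927*sin(z)^2 + 1.548*sin(z) + 2.9584)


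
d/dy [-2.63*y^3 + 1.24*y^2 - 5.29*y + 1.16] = -7.89*y^2 + 2.48*y - 5.29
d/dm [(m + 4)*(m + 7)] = 2*m + 11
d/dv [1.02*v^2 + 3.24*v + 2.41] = 2.04*v + 3.24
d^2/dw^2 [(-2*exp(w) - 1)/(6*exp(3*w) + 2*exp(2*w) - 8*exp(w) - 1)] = (-288*exp(6*w) - 396*exp(5*w) - 524*exp(4*w) - 108*exp(3*w) - 30*exp(2*w) - 56*exp(w) + 6)*exp(w)/(216*exp(9*w) + 216*exp(8*w) - 792*exp(7*w) - 676*exp(6*w) + 984*exp(5*w) + 660*exp(4*w) - 398*exp(3*w) - 186*exp(2*w) - 24*exp(w) - 1)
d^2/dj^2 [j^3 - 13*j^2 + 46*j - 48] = 6*j - 26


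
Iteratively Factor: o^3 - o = (o - 1)*(o^2 + o) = o*(o - 1)*(o + 1)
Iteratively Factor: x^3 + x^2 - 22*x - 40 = (x - 5)*(x^2 + 6*x + 8) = (x - 5)*(x + 4)*(x + 2)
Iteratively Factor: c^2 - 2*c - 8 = (c - 4)*(c + 2)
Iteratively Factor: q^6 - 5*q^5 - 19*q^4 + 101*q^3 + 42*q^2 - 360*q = (q - 3)*(q^5 - 2*q^4 - 25*q^3 + 26*q^2 + 120*q) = (q - 3)*(q + 2)*(q^4 - 4*q^3 - 17*q^2 + 60*q) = (q - 3)*(q + 2)*(q + 4)*(q^3 - 8*q^2 + 15*q) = (q - 3)^2*(q + 2)*(q + 4)*(q^2 - 5*q) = (q - 5)*(q - 3)^2*(q + 2)*(q + 4)*(q)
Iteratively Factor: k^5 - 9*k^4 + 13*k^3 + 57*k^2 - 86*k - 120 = (k + 1)*(k^4 - 10*k^3 + 23*k^2 + 34*k - 120) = (k - 4)*(k + 1)*(k^3 - 6*k^2 - k + 30) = (k - 4)*(k + 1)*(k + 2)*(k^2 - 8*k + 15) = (k - 5)*(k - 4)*(k + 1)*(k + 2)*(k - 3)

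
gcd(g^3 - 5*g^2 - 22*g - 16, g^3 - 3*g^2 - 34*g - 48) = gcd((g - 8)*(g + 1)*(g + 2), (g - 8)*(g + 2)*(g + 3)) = g^2 - 6*g - 16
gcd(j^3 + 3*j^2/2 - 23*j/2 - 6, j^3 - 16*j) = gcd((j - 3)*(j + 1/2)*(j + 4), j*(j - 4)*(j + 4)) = j + 4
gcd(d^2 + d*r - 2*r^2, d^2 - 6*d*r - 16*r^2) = d + 2*r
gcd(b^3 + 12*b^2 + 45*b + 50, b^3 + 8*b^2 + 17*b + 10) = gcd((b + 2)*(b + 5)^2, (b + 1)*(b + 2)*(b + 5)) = b^2 + 7*b + 10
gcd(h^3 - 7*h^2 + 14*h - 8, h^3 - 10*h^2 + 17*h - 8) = h - 1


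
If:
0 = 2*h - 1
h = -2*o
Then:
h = 1/2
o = -1/4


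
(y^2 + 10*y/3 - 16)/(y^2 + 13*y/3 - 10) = (3*y - 8)/(3*y - 5)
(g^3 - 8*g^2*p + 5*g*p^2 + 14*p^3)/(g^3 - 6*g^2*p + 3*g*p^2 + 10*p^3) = (-g + 7*p)/(-g + 5*p)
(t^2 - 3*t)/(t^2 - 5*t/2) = 2*(t - 3)/(2*t - 5)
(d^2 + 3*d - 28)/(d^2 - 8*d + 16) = (d + 7)/(d - 4)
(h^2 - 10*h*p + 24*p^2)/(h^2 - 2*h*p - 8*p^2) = (h - 6*p)/(h + 2*p)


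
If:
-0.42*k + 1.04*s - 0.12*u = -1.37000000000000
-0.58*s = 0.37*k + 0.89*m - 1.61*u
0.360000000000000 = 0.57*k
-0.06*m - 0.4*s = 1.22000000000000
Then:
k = 0.63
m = -9.05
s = -1.69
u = -5.47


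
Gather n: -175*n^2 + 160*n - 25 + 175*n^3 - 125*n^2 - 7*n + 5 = 175*n^3 - 300*n^2 + 153*n - 20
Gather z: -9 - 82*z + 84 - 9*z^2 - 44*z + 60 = -9*z^2 - 126*z + 135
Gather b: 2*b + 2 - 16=2*b - 14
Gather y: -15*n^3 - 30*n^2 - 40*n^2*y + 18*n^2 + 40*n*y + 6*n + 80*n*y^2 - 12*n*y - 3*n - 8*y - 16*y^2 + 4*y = -15*n^3 - 12*n^2 + 3*n + y^2*(80*n - 16) + y*(-40*n^2 + 28*n - 4)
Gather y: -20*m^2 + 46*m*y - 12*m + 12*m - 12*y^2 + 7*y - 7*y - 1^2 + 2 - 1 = -20*m^2 + 46*m*y - 12*y^2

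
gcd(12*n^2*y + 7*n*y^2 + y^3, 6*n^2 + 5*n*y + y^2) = 3*n + y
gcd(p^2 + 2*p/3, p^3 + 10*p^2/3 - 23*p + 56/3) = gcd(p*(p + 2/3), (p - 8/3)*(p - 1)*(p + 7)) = 1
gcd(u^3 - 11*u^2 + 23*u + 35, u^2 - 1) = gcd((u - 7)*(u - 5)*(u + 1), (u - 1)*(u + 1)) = u + 1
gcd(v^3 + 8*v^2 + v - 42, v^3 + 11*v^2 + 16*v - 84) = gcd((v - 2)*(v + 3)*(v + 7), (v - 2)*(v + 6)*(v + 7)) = v^2 + 5*v - 14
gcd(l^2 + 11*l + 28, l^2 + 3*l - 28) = l + 7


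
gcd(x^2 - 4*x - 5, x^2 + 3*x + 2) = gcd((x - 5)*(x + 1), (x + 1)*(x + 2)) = x + 1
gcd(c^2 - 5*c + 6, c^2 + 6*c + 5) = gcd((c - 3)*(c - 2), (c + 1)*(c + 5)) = 1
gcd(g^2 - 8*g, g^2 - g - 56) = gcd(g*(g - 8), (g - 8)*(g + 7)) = g - 8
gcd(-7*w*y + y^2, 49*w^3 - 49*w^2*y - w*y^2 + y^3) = -7*w + y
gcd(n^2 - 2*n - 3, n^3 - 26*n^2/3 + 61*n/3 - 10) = n - 3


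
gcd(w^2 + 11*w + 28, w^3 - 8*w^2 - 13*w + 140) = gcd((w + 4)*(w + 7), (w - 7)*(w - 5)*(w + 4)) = w + 4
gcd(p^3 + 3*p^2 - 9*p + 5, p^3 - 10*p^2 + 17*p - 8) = p^2 - 2*p + 1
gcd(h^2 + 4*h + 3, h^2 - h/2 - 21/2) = h + 3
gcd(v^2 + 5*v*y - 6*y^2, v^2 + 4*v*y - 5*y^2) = -v + y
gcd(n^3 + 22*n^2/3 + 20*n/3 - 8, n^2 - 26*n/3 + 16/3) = n - 2/3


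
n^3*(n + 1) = n^4 + n^3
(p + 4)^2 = p^2 + 8*p + 16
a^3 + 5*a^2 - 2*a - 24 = (a - 2)*(a + 3)*(a + 4)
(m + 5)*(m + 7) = m^2 + 12*m + 35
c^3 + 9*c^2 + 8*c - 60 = (c - 2)*(c + 5)*(c + 6)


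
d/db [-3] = 0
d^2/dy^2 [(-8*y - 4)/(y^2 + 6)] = 8*(-4*y^2*(2*y + 1) + (6*y + 1)*(y^2 + 6))/(y^2 + 6)^3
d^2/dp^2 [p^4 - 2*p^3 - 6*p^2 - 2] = 12*p^2 - 12*p - 12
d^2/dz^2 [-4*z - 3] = 0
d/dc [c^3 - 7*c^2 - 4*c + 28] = 3*c^2 - 14*c - 4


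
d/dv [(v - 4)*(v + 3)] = 2*v - 1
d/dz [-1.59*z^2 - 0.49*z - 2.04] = -3.18*z - 0.49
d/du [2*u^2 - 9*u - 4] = 4*u - 9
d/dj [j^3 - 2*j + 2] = 3*j^2 - 2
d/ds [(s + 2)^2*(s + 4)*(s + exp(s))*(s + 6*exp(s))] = (s + 2)*((s + 2)*(s + 4)*(s + exp(s))*(6*exp(s) + 1) + (s + 2)*(s + 4)*(s + 6*exp(s))*(exp(s) + 1) + (s + 2)*(s + exp(s))*(s + 6*exp(s)) + 2*(s + 4)*(s + exp(s))*(s + 6*exp(s)))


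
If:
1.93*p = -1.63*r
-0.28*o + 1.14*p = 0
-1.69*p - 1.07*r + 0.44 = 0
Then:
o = 4.23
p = 1.04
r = -1.23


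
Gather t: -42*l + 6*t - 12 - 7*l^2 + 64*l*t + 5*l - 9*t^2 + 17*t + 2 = -7*l^2 - 37*l - 9*t^2 + t*(64*l + 23) - 10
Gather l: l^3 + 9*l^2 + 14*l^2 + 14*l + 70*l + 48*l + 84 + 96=l^3 + 23*l^2 + 132*l + 180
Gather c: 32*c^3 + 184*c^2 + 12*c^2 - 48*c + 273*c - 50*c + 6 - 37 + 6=32*c^3 + 196*c^2 + 175*c - 25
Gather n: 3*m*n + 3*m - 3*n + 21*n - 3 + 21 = 3*m + n*(3*m + 18) + 18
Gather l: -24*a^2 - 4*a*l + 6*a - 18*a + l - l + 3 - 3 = -24*a^2 - 4*a*l - 12*a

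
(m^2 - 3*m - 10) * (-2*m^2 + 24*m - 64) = -2*m^4 + 30*m^3 - 116*m^2 - 48*m + 640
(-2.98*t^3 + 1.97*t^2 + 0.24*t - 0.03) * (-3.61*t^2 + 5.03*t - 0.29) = 10.7578*t^5 - 22.1011*t^4 + 9.9069*t^3 + 0.7442*t^2 - 0.2205*t + 0.0087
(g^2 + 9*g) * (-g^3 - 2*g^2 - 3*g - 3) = -g^5 - 11*g^4 - 21*g^3 - 30*g^2 - 27*g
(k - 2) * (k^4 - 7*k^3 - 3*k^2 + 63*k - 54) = k^5 - 9*k^4 + 11*k^3 + 69*k^2 - 180*k + 108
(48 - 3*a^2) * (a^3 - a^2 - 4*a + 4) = -3*a^5 + 3*a^4 + 60*a^3 - 60*a^2 - 192*a + 192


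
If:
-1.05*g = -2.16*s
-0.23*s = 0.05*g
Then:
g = 0.00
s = 0.00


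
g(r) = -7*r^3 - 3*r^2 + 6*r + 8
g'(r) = -21*r^2 - 6*r + 6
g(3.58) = -330.15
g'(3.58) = -284.62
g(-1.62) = 20.17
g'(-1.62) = -39.39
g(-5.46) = 1025.20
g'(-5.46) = -587.28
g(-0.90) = 5.27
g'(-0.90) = -5.61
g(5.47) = -1194.61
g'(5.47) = -655.16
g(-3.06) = 162.12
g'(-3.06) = -172.28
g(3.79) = -393.43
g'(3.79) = -318.39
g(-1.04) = 6.39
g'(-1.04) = -10.47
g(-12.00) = 11600.00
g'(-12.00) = -2946.00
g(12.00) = -12448.00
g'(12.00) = -3090.00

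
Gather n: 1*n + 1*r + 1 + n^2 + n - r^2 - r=n^2 + 2*n - r^2 + 1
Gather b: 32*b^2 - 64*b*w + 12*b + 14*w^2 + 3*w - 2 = 32*b^2 + b*(12 - 64*w) + 14*w^2 + 3*w - 2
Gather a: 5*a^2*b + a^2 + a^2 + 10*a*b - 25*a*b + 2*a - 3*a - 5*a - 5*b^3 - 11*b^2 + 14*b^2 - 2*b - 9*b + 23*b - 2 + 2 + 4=a^2*(5*b + 2) + a*(-15*b - 6) - 5*b^3 + 3*b^2 + 12*b + 4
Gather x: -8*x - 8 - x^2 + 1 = -x^2 - 8*x - 7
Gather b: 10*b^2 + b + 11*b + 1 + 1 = 10*b^2 + 12*b + 2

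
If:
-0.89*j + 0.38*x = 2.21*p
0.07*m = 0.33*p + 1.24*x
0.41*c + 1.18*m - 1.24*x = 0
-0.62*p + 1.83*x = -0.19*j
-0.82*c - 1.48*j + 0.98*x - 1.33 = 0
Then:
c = -1.45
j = -0.08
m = 0.53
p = 0.04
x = 0.02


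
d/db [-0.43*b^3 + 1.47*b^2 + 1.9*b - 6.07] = -1.29*b^2 + 2.94*b + 1.9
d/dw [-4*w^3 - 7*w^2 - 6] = 2*w*(-6*w - 7)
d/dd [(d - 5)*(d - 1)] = 2*d - 6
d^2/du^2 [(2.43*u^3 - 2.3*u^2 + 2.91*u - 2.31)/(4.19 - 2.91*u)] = (-41.154966*u^3 + 177.772482*u^2 - 255.967938*u + 48.918004)/(24.642171*u^3 - 106.444017*u^2 + 153.264753*u - 73.560059)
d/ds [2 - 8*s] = -8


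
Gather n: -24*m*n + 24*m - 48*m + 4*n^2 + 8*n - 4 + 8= -24*m + 4*n^2 + n*(8 - 24*m) + 4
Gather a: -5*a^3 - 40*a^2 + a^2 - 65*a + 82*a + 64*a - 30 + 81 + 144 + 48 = -5*a^3 - 39*a^2 + 81*a + 243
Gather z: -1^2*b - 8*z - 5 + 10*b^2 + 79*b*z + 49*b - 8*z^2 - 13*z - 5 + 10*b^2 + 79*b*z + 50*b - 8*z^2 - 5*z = 20*b^2 + 98*b - 16*z^2 + z*(158*b - 26) - 10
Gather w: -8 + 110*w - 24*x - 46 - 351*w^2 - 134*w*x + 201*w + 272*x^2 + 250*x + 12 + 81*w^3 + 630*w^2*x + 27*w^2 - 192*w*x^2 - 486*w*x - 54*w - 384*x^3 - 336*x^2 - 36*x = 81*w^3 + w^2*(630*x - 324) + w*(-192*x^2 - 620*x + 257) - 384*x^3 - 64*x^2 + 190*x - 42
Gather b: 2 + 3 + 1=6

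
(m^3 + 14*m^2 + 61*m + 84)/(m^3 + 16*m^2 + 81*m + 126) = (m + 4)/(m + 6)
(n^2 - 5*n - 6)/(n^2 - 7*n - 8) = (n - 6)/(n - 8)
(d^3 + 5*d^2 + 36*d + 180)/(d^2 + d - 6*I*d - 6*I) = (d^2 + d*(5 + 6*I) + 30*I)/(d + 1)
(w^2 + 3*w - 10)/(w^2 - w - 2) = (w + 5)/(w + 1)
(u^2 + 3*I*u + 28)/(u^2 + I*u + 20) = (u + 7*I)/(u + 5*I)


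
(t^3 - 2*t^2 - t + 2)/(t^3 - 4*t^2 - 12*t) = (-t^3 + 2*t^2 + t - 2)/(t*(-t^2 + 4*t + 12))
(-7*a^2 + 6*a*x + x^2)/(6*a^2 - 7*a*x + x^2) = (7*a + x)/(-6*a + x)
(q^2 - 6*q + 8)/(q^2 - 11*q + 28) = (q - 2)/(q - 7)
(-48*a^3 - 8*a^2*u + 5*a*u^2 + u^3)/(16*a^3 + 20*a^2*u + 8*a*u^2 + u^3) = (-12*a^2 + a*u + u^2)/(4*a^2 + 4*a*u + u^2)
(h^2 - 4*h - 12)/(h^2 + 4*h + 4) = (h - 6)/(h + 2)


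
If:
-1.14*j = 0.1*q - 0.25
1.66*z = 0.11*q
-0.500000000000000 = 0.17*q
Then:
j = 0.48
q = -2.94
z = -0.19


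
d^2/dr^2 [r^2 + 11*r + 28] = 2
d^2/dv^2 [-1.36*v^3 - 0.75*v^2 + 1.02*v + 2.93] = -8.16*v - 1.5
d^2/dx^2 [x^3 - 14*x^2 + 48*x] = 6*x - 28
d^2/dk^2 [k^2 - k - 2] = 2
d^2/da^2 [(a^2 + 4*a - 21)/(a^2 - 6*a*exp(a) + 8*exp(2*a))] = 2*((4*(a + 2)*(3*a*exp(a) - a - 8*exp(2*a) + 3*exp(a)) + (a^2 + 4*a - 21)*(3*a*exp(a) - 16*exp(2*a) + 6*exp(a) - 1))*(a^2 - 6*a*exp(a) + 8*exp(2*a)) + 4*(a^2 + 4*a - 21)*(3*a*exp(a) - a - 8*exp(2*a) + 3*exp(a))^2 + (a^2 - 6*a*exp(a) + 8*exp(2*a))^2)/(a^2 - 6*a*exp(a) + 8*exp(2*a))^3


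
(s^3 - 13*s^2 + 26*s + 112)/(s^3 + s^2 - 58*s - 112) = (s - 7)/(s + 7)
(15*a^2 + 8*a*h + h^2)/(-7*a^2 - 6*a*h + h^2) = (-15*a^2 - 8*a*h - h^2)/(7*a^2 + 6*a*h - h^2)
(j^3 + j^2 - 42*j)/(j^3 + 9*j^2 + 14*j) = (j - 6)/(j + 2)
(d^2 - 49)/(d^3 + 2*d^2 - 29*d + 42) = (d - 7)/(d^2 - 5*d + 6)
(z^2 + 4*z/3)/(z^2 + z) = (z + 4/3)/(z + 1)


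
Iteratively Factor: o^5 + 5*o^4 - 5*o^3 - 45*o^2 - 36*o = (o)*(o^4 + 5*o^3 - 5*o^2 - 45*o - 36) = o*(o + 4)*(o^3 + o^2 - 9*o - 9) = o*(o + 3)*(o + 4)*(o^2 - 2*o - 3) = o*(o - 3)*(o + 3)*(o + 4)*(o + 1)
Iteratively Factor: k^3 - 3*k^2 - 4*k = (k + 1)*(k^2 - 4*k) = (k - 4)*(k + 1)*(k)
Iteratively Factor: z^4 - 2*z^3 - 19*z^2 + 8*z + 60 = (z + 2)*(z^3 - 4*z^2 - 11*z + 30) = (z - 5)*(z + 2)*(z^2 + z - 6) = (z - 5)*(z - 2)*(z + 2)*(z + 3)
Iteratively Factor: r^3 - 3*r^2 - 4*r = (r)*(r^2 - 3*r - 4) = r*(r - 4)*(r + 1)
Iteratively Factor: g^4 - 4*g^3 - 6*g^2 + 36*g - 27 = (g - 3)*(g^3 - g^2 - 9*g + 9) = (g - 3)*(g + 3)*(g^2 - 4*g + 3) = (g - 3)^2*(g + 3)*(g - 1)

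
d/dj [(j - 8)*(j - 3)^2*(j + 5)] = 4*j^3 - 27*j^2 - 26*j + 213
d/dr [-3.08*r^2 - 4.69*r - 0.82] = -6.16*r - 4.69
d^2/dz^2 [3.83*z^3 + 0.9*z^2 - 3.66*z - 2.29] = 22.98*z + 1.8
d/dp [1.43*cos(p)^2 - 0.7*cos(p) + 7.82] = (0.7 - 2.86*cos(p))*sin(p)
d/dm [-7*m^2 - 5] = -14*m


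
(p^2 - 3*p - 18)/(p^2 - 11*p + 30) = (p + 3)/(p - 5)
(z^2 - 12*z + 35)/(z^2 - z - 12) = (-z^2 + 12*z - 35)/(-z^2 + z + 12)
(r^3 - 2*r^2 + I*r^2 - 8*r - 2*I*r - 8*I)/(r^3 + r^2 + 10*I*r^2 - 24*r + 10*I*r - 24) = (r^3 + r^2*(-2 + I) + r*(-8 - 2*I) - 8*I)/(r^3 + r^2*(1 + 10*I) + r*(-24 + 10*I) - 24)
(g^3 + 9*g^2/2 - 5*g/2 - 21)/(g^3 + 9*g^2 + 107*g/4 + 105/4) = 2*(g - 2)/(2*g + 5)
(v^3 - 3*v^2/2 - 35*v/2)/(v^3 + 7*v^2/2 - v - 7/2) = v*(v - 5)/(v^2 - 1)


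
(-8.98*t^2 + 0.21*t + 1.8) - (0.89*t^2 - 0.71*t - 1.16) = -9.87*t^2 + 0.92*t + 2.96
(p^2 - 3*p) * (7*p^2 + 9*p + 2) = 7*p^4 - 12*p^3 - 25*p^2 - 6*p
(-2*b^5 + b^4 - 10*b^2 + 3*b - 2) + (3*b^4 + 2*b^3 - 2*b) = -2*b^5 + 4*b^4 + 2*b^3 - 10*b^2 + b - 2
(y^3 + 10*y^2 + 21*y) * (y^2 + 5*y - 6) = y^5 + 15*y^4 + 65*y^3 + 45*y^2 - 126*y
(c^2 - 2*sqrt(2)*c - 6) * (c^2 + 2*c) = c^4 - 2*sqrt(2)*c^3 + 2*c^3 - 6*c^2 - 4*sqrt(2)*c^2 - 12*c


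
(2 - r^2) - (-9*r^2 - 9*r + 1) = 8*r^2 + 9*r + 1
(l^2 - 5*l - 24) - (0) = l^2 - 5*l - 24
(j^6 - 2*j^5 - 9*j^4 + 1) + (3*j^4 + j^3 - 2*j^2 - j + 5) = j^6 - 2*j^5 - 6*j^4 + j^3 - 2*j^2 - j + 6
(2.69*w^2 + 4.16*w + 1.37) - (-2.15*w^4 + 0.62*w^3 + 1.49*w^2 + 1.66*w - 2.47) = 2.15*w^4 - 0.62*w^3 + 1.2*w^2 + 2.5*w + 3.84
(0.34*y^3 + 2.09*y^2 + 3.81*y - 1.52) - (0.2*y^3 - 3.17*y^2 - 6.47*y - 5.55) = 0.14*y^3 + 5.26*y^2 + 10.28*y + 4.03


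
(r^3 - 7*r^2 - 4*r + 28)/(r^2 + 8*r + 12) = (r^2 - 9*r + 14)/(r + 6)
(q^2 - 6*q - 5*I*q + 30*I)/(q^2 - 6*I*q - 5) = (q - 6)/(q - I)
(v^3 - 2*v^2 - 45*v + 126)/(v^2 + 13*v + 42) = (v^2 - 9*v + 18)/(v + 6)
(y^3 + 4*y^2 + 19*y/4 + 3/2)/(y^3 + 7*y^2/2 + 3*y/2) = (y^2 + 7*y/2 + 3)/(y*(y + 3))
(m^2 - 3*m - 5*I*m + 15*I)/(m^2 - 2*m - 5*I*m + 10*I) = (m - 3)/(m - 2)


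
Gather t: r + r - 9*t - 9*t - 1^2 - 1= 2*r - 18*t - 2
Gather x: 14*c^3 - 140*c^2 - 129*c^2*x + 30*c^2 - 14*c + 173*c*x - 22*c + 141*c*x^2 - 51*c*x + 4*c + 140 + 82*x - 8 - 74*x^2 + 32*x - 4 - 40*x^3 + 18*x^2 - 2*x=14*c^3 - 110*c^2 - 32*c - 40*x^3 + x^2*(141*c - 56) + x*(-129*c^2 + 122*c + 112) + 128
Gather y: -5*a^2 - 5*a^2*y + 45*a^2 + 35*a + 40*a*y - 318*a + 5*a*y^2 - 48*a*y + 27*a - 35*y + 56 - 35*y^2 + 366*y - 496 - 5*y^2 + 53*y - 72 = 40*a^2 - 256*a + y^2*(5*a - 40) + y*(-5*a^2 - 8*a + 384) - 512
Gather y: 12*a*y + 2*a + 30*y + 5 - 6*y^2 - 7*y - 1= 2*a - 6*y^2 + y*(12*a + 23) + 4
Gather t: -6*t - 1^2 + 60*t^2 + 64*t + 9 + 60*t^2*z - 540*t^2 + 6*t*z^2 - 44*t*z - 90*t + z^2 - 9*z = t^2*(60*z - 480) + t*(6*z^2 - 44*z - 32) + z^2 - 9*z + 8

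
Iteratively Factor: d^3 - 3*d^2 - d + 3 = (d - 1)*(d^2 - 2*d - 3) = (d - 3)*(d - 1)*(d + 1)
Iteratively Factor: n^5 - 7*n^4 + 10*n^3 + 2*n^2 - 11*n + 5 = (n - 1)*(n^4 - 6*n^3 + 4*n^2 + 6*n - 5) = (n - 5)*(n - 1)*(n^3 - n^2 - n + 1) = (n - 5)*(n - 1)^2*(n^2 - 1) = (n - 5)*(n - 1)^2*(n + 1)*(n - 1)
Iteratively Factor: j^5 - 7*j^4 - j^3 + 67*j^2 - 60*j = (j)*(j^4 - 7*j^3 - j^2 + 67*j - 60) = j*(j - 5)*(j^3 - 2*j^2 - 11*j + 12) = j*(j - 5)*(j + 3)*(j^2 - 5*j + 4) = j*(j - 5)*(j - 1)*(j + 3)*(j - 4)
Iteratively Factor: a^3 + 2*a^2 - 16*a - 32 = (a - 4)*(a^2 + 6*a + 8) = (a - 4)*(a + 4)*(a + 2)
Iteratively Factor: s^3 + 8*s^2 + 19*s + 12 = (s + 4)*(s^2 + 4*s + 3) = (s + 3)*(s + 4)*(s + 1)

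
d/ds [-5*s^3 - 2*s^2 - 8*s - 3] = -15*s^2 - 4*s - 8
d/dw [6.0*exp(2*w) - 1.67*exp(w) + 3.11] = (12.0*exp(w) - 1.67)*exp(w)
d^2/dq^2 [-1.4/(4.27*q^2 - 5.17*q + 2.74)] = (51.05212*q^2 - 61.81252*q - 1.4*(8.54*q - 5.17)*(17.08*q - 10.34) + 32.75944)/(4.27*q^2 - 5.17*q + 2.74)^3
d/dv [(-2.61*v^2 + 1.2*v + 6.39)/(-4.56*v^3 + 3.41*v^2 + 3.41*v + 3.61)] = (-11.9016*v^4 + 10.944*v^3 + 74.4231*v^2 - 62.424*v - 17.4579)/(20.7936*v^6 - 31.0992*v^5 - 19.4711*v^4 - 9.66699999999999*v^3 + 36.2483*v^2 + 24.6202*v + 13.0321)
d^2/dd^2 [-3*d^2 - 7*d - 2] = -6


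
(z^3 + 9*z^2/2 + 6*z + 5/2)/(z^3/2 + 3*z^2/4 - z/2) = 2*(2*z^3 + 9*z^2 + 12*z + 5)/(z*(2*z^2 + 3*z - 2))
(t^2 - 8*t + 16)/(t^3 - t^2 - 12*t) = (t - 4)/(t*(t + 3))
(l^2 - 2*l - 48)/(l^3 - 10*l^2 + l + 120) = (l + 6)/(l^2 - 2*l - 15)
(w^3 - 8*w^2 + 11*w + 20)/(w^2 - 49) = (w^3 - 8*w^2 + 11*w + 20)/(w^2 - 49)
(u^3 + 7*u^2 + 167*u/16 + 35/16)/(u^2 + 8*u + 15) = (u^2 + 2*u + 7/16)/(u + 3)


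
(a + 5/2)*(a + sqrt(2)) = a^2 + sqrt(2)*a + 5*a/2 + 5*sqrt(2)/2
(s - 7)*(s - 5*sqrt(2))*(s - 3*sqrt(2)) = s^3 - 8*sqrt(2)*s^2 - 7*s^2 + 30*s + 56*sqrt(2)*s - 210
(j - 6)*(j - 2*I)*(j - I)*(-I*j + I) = -I*j^4 - 3*j^3 + 7*I*j^3 + 21*j^2 - 4*I*j^2 - 18*j - 14*I*j + 12*I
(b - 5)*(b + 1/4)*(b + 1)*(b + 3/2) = b^4 - 9*b^3/4 - 93*b^2/8 - 41*b/4 - 15/8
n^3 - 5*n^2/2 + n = n*(n - 2)*(n - 1/2)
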